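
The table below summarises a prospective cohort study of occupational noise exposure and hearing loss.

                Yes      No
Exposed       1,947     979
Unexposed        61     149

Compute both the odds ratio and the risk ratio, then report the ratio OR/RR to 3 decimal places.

2.121

Cells: a = 1947, b = 979, c = 61, d = 149.
OR = (1947·149)/(979·61) = 290103/59719 = 4.85780
Risk in exposed = 1947/2926 = 0.66541; risk in unexposed = 61/210 = 0.29048; RR = 2.29077
OR/RR = 4.85780 / 2.29077 = 2.12060
The outcome is not rare, so the OR lies further from 1 than the RR.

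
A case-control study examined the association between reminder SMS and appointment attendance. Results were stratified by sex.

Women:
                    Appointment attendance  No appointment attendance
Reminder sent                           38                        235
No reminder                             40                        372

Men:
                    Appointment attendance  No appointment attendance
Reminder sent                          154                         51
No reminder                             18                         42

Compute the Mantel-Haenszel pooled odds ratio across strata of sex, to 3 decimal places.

OR_MH = Σ(aᵢdᵢ/nᵢ) / Σ(bᵢcᵢ/nᵢ), where nᵢ is the stratum total.
Stratum 1 (Women): n = 685; a·d/n = 38·372/685 = 20.6365; b·c/n = 235·40/685 = 13.7226
Stratum 2 (Men): n = 265; a·d/n = 154·42/265 = 24.4075; b·c/n = 51·18/265 = 3.4642
OR_MH = (20.6365 + 24.4075) / (13.7226 + 3.4642) = 45.0440 / 17.1868 = 2.62085

2.621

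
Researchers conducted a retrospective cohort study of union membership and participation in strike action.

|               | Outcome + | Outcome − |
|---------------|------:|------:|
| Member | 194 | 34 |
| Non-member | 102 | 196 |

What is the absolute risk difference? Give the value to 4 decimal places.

0.5086

Cells: a = 194, b = 34, c = 102, d = 196.
Risk in exposed = 194/228 = 0.850877; risk in unexposed = 102/298 = 0.342282.
Risk difference = 0.850877 − 0.342282 = 0.508595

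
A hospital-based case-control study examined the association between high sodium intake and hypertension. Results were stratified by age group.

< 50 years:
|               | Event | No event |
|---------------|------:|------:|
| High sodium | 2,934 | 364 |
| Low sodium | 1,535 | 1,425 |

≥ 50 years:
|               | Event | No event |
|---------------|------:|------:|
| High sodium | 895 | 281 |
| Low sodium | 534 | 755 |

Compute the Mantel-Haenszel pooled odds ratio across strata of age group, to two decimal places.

6.27

OR_MH = Σ(aᵢdᵢ/nᵢ) / Σ(bᵢcᵢ/nᵢ), where nᵢ is the stratum total.
Stratum 1 (< 50 years): n = 6258; a·d/n = 2934·1425/6258 = 668.0968; b·c/n = 364·1535/6258 = 89.2841
Stratum 2 (≥ 50 years): n = 2465; a·d/n = 895·755/2465 = 274.1278; b·c/n = 281·534/2465 = 60.8738
OR_MH = (668.0968 + 274.1278) / (89.2841 + 60.8738) = 942.2246 / 150.1580 = 6.27489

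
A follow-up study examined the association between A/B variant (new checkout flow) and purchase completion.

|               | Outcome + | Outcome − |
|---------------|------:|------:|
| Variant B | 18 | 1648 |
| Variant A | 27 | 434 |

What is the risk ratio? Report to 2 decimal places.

0.18

Cells: a = 18, b = 1648, c = 27, d = 434.
Risk in exposed = 18/1666 = 0.01080; risk in unexposed = 27/461 = 0.05857.
RR = 0.01080 / 0.05857 = 0.18447
The risk is 82% lower among the exposed than among the unexposed.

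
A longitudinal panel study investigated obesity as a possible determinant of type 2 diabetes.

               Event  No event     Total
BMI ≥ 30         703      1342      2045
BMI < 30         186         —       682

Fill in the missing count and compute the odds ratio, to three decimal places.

1.397

The missing cell is in the unexposed row: 682 − 186 = 496.
So a = 703, b = 1342, c = 186, d = 496.
OR = (a·d)/(b·c) = (703 × 496) / (1342 × 186) = 348688 / 249612 = 1.39692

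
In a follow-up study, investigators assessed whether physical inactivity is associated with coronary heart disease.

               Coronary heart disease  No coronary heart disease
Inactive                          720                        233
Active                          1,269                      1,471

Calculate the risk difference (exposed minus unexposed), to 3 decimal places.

Cells: a = 720, b = 233, c = 1269, d = 1471.
Risk in exposed = 720/953 = 0.755509; risk in unexposed = 1269/2740 = 0.463139.
Risk difference = 0.755509 − 0.463139 = 0.292370

0.292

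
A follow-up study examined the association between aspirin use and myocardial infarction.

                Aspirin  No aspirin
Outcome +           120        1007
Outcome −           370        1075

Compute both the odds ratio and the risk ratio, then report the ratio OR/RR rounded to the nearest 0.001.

Reading the table with exposure as columns: a = 120 (Aspirin, case), b = 370 (Aspirin, non-case), c = 1007 (No aspirin, case), d = 1075.
OR = (120·1075)/(370·1007) = 129000/372590 = 0.34623
Risk in exposed = 120/490 = 0.24490; risk in unexposed = 1007/2082 = 0.48367; RR = 0.50633
OR/RR = 0.34623 / 0.50633 = 0.68379
The outcome is not rare, so the OR lies further from 1 than the RR.

0.684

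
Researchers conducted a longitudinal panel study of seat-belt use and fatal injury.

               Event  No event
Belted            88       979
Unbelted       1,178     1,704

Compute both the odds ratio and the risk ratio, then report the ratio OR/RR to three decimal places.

0.644

Cells: a = 88, b = 979, c = 1178, d = 1704.
OR = (88·1704)/(979·1178) = 149952/1153262 = 0.13002
Risk in exposed = 88/1067 = 0.08247; risk in unexposed = 1178/2882 = 0.40874; RR = 0.20177
OR/RR = 0.13002 / 0.20177 = 0.64440
The outcome is not rare, so the OR lies further from 1 than the RR.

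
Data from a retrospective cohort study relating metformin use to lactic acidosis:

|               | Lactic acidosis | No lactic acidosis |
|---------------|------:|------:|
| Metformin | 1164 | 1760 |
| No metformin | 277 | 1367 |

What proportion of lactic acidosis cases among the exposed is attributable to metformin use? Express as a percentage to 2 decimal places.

Cells: a = 1164, b = 1760, c = 277, d = 1367.
Risk in exposed = 1164/2924 = 0.39808; risk in unexposed = 277/1644 = 0.16849.
RR = 0.39808/0.16849 = 2.36264
AR% = (RR − 1)/RR × 100 = (2.36264 − 1)/2.36264 × 100 = 57.6745%

57.67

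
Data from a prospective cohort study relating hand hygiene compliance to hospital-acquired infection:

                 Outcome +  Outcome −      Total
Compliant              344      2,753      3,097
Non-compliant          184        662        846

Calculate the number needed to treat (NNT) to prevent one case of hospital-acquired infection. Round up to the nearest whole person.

Risk in treated group = 344/3097 = 0.11108; risk in control = 184/846 = 0.21749.
Absolute risk reduction = 0.21749 − 0.11108 = 0.10642
NNT = 1 / ARR = 1 / 0.10642 = 9.397 → round up → 10

10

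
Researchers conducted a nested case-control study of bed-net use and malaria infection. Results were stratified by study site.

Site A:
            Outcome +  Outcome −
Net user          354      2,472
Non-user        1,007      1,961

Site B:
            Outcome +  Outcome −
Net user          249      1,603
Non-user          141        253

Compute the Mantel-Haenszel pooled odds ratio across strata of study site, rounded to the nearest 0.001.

0.279

OR_MH = Σ(aᵢdᵢ/nᵢ) / Σ(bᵢcᵢ/nᵢ), where nᵢ is the stratum total.
Stratum 1 (Site A): n = 5794; a·d/n = 354·1961/5794 = 119.8126; b·c/n = 2472·1007/5794 = 429.6348
Stratum 2 (Site B): n = 2246; a·d/n = 249·253/2246 = 28.0485; b·c/n = 1603·141/2246 = 100.6336
OR_MH = (119.8126 + 28.0485) / (429.6348 + 100.6336) = 147.8611 / 530.2684 = 0.27884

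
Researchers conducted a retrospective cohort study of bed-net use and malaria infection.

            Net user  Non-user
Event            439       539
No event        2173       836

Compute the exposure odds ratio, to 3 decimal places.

Reading the table with exposure as columns: a = 439 (Net user, case), b = 2173 (Net user, non-case), c = 539 (Non-user, case), d = 836.
OR = (a·d)/(b·c) = (439 × 836) / (2173 × 539) = 367004 / 1171247 = 0.31334
Exposure is associated with lower odds of malaria infection (OR = 0.31 < 1).

0.313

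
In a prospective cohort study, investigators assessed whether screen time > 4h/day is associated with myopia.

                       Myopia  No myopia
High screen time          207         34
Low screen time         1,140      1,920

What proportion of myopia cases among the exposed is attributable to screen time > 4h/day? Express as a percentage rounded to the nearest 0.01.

56.63

Cells: a = 207, b = 34, c = 1140, d = 1920.
Risk in exposed = 207/241 = 0.85892; risk in unexposed = 1140/3060 = 0.37255.
RR = 0.85892/0.37255 = 2.30553
AR% = (RR − 1)/RR × 100 = (2.30553 − 1)/2.30553 × 100 = 56.6259%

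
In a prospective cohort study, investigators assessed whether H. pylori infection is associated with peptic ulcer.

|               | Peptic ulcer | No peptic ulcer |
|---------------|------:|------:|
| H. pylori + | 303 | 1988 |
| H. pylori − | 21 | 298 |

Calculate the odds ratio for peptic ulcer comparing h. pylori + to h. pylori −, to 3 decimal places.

Cells: a = 303, b = 1988, c = 21, d = 298.
OR = (a·d)/(b·c) = (303 × 298) / (1988 × 21) = 90294 / 41748 = 2.16283
The odds of peptic ulcer are about 2.16 times as high in the h. pylori + group.

2.163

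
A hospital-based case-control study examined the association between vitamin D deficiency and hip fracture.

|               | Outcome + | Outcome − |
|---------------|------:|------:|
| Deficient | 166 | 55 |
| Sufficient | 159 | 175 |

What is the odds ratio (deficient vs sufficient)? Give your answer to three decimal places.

Cells: a = 166, b = 55, c = 159, d = 175.
OR = (a·d)/(b·c) = (166 × 175) / (55 × 159) = 29050 / 8745 = 3.32190
The odds of hip fracture are about 3.32 times as high in the deficient group.

3.322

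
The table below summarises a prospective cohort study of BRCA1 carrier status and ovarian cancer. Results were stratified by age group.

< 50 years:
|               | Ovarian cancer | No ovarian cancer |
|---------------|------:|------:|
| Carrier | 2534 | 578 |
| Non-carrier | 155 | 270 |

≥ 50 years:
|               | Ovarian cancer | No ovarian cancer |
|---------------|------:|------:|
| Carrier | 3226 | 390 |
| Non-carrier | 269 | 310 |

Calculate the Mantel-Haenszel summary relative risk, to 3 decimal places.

RR_MH = Σ(aᵢ·n₀ᵢ/nᵢ) / Σ(cᵢ·n₁ᵢ/nᵢ), with n₁ᵢ = aᵢ+bᵢ (exposed), n₀ᵢ = cᵢ+dᵢ (unexposed), nᵢ = n₁ᵢ+n₀ᵢ.
Stratum 1 (< 50 years): n₁ = 3112, n₀ = 425, n = 3537; a·n₀/n = 2534·425/3537 = 304.4812; c·n₁/n = 155·3112/3537 = 136.3755
Stratum 2 (≥ 50 years): n₁ = 3616, n₀ = 579, n = 4195; a·n₀/n = 3226·579/4195 = 445.2572; c·n₁/n = 269·3616/4195 = 231.8722
RR_MH = (304.4812 + 445.2572) / (136.3755 + 231.8722) = 749.7384 / 368.2477 = 2.03596

2.036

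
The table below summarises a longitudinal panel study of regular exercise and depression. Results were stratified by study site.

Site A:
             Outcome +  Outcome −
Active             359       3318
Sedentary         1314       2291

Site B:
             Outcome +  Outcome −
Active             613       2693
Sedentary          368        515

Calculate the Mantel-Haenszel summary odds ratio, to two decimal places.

OR_MH = Σ(aᵢdᵢ/nᵢ) / Σ(bᵢcᵢ/nᵢ), where nᵢ is the stratum total.
Stratum 1 (Site A): n = 7282; a·d/n = 359·2291/7282 = 112.9455; b·c/n = 3318·1314/7282 = 598.7163
Stratum 2 (Site B): n = 4189; a·d/n = 613·515/4189 = 75.3629; b·c/n = 2693·368/4189 = 236.5777
OR_MH = (112.9455 + 75.3629) / (598.7163 + 236.5777) = 188.3083 / 835.2940 = 0.22544

0.23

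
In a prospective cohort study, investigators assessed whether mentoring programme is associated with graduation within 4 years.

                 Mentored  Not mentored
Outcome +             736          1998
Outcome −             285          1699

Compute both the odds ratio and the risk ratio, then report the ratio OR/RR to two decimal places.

Reading the table with exposure as columns: a = 736 (Mentored, case), b = 285 (Mentored, non-case), c = 1998 (Not mentored, case), d = 1699.
OR = (736·1699)/(285·1998) = 1250464/569430 = 2.19599
Risk in exposed = 736/1021 = 0.72086; risk in unexposed = 1998/3697 = 0.54044; RR = 1.33385
OR/RR = 2.19599 / 1.33385 = 1.64636
The outcome is not rare, so the OR lies further from 1 than the RR.

1.65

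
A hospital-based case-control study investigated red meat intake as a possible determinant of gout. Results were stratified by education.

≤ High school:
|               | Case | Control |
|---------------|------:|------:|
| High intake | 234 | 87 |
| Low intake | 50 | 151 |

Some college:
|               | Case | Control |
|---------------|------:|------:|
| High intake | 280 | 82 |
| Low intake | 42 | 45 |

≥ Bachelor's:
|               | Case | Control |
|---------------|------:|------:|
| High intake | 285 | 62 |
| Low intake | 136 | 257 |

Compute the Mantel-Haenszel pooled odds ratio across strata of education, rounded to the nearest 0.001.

7.107

OR_MH = Σ(aᵢdᵢ/nᵢ) / Σ(bᵢcᵢ/nᵢ), where nᵢ is the stratum total.
Stratum 1 (≤ High school): n = 522; a·d/n = 234·151/522 = 67.6897; b·c/n = 87·50/522 = 8.3333
Stratum 2 (Some college): n = 449; a·d/n = 280·45/449 = 28.0624; b·c/n = 82·42/449 = 7.6704
Stratum 3 (≥ Bachelor's): n = 740; a·d/n = 285·257/740 = 98.9797; b·c/n = 62·136/740 = 11.3946
OR_MH = (67.6897 + 28.0624 + 98.9797) / (8.3333 + 7.6704 + 11.3946) = 194.7317 / 27.3983 = 7.10744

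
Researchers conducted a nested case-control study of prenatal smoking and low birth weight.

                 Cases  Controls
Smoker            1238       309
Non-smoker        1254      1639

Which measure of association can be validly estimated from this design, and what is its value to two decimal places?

Cells: a = 1238, b = 309, c = 1254, d = 1639.
This is a nested case-control study: participants were sampled on outcome status, so risks in the source population cannot be estimated directly — relative risk is not valid here. The odds ratio is the appropriate measure.
OR = (a·d)/(b·c) = (1238 × 1639) / (309 × 1254) = 2029082 / 387486 = 5.23653

5.24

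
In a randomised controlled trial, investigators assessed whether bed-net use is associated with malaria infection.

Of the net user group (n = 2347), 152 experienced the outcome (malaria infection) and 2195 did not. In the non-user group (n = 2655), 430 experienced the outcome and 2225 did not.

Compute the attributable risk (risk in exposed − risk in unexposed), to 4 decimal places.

-0.0972

From the description: a = 152, b = 2195, c = 430, d = 2225.
Risk in exposed = 152/2347 = 0.064764; risk in unexposed = 430/2655 = 0.161959.
Risk difference = 0.064764 − 0.161959 = -0.097195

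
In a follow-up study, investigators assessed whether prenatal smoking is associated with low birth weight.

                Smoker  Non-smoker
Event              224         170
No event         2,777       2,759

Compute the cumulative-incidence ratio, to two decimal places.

1.29

Reading the table with exposure as columns: a = 224 (Smoker, case), b = 2777 (Smoker, non-case), c = 170 (Non-smoker, case), d = 2759.
Risk in exposed = 224/3001 = 0.07464; risk in unexposed = 170/2929 = 0.05804.
RR = 0.07464 / 0.05804 = 1.28603
The risk among the exposed is 1.29 times that among the unexposed.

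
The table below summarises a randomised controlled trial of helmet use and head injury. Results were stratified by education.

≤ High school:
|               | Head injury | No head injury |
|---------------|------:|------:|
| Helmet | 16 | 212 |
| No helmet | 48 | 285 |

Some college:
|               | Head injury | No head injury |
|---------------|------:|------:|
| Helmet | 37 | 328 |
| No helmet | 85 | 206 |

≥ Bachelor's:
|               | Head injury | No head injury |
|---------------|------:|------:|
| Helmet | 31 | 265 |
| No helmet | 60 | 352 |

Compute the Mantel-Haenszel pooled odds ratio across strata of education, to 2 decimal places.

0.42

OR_MH = Σ(aᵢdᵢ/nᵢ) / Σ(bᵢcᵢ/nᵢ), where nᵢ is the stratum total.
Stratum 1 (≤ High school): n = 561; a·d/n = 16·285/561 = 8.1283; b·c/n = 212·48/561 = 18.1390
Stratum 2 (Some college): n = 656; a·d/n = 37·206/656 = 11.6189; b·c/n = 328·85/656 = 42.5000
Stratum 3 (≥ Bachelor's): n = 708; a·d/n = 31·352/708 = 15.4124; b·c/n = 265·60/708 = 22.4576
OR_MH = (8.1283 + 11.6189 + 15.4124) / (18.1390 + 42.5000 + 22.4576) = 35.1597 / 83.0967 = 0.42312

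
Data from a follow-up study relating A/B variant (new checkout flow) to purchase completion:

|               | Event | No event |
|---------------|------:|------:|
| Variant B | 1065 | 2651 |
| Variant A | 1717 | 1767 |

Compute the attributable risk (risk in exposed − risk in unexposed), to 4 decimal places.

Cells: a = 1065, b = 2651, c = 1717, d = 1767.
Risk in exposed = 1065/3716 = 0.286598; risk in unexposed = 1717/3484 = 0.492824.
Risk difference = 0.286598 − 0.492824 = -0.206226

-0.2062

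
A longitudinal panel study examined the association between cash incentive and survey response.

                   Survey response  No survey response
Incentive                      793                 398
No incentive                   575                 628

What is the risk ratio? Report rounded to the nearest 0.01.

Cells: a = 793, b = 398, c = 575, d = 628.
Risk in exposed = 793/1191 = 0.66583; risk in unexposed = 575/1203 = 0.47797.
RR = 0.66583 / 0.47797 = 1.39303
The risk among the exposed is 1.39 times that among the unexposed.

1.39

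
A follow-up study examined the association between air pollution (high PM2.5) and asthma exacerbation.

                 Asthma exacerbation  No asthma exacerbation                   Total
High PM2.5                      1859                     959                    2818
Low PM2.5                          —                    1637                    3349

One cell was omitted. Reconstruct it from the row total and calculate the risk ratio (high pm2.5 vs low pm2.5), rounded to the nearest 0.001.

1.290

The missing cell is in the unexposed row: 3349 − 1637 = 1712.
So a = 1859, b = 959, c = 1712, d = 1637.
RR = [a/(a+b)] / [c/(c+d)] = (1859/2818) / (1712/3349) = 0.65969/0.51120 = 1.29048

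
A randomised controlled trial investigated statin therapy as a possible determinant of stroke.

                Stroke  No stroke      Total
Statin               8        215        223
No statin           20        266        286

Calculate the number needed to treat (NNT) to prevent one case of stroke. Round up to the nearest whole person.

30

Risk in treated group = 8/223 = 0.03587; risk in control = 20/286 = 0.06993.
Absolute risk reduction = 0.06993 − 0.03587 = 0.03406
NNT = 1 / ARR = 1 / 0.03406 = 29.364 → round up → 30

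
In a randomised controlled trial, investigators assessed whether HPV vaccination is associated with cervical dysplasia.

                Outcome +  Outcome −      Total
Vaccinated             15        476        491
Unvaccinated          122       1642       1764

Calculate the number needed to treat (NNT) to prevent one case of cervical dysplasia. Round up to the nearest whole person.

Risk in treated group = 15/491 = 0.03055; risk in control = 122/1764 = 0.06916.
Absolute risk reduction = 0.06916 − 0.03055 = 0.03861
NNT = 1 / ARR = 1 / 0.03861 = 25.899 → round up → 26

26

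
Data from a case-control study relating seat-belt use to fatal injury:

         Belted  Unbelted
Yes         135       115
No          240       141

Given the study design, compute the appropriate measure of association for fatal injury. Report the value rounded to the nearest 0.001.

Reading the table with exposure as columns: a = 135 (Belted, case), b = 240 (Belted, non-case), c = 115 (Unbelted, case), d = 141.
This is a case-control study: participants were sampled on outcome status, so risks in the source population cannot be estimated directly — relative risk is not valid here. The odds ratio is the appropriate measure.
OR = (a·d)/(b·c) = (135 × 141) / (240 × 115) = 19035 / 27600 = 0.68967

0.690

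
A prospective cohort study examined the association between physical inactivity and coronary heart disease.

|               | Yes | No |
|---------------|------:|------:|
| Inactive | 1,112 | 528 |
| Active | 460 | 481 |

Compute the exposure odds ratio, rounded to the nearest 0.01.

Cells: a = 1112, b = 528, c = 460, d = 481.
OR = (a·d)/(b·c) = (1112 × 481) / (528 × 460) = 534872 / 242880 = 2.20221
The odds of coronary heart disease are about 2.20 times as high in the inactive group.

2.20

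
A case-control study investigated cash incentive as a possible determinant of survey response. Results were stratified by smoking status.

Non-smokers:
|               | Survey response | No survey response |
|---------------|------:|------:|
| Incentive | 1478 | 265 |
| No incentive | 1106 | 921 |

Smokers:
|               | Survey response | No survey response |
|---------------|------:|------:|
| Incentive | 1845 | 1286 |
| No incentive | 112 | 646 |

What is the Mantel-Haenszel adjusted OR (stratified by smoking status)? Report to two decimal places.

OR_MH = Σ(aᵢdᵢ/nᵢ) / Σ(bᵢcᵢ/nᵢ), where nᵢ is the stratum total.
Stratum 1 (Non-smokers): n = 3770; a·d/n = 1478·921/3770 = 361.0711; b·c/n = 265·1106/3770 = 77.7427
Stratum 2 (Smokers): n = 3889; a·d/n = 1845·646/3889 = 306.4721; b·c/n = 1286·112/3889 = 37.0357
OR_MH = (361.0711 + 306.4721) / (77.7427 + 37.0357) = 667.5432 / 114.7784 = 5.81593

5.82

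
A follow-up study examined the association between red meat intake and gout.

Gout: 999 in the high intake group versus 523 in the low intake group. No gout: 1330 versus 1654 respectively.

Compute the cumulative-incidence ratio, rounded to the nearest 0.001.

1.785

From the description: a = 999, b = 1330, c = 523, d = 1654.
Risk in exposed = 999/2329 = 0.42894; risk in unexposed = 523/2177 = 0.24024.
RR = 0.42894 / 0.24024 = 1.78547
The risk among the exposed is 1.79 times that among the unexposed.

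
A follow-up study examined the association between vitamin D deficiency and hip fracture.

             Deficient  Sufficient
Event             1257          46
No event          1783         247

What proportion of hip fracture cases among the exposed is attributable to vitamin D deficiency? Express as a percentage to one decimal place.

Reading the table with exposure as columns: a = 1257 (Deficient, case), b = 1783 (Deficient, non-case), c = 46 (Sufficient, case), d = 247.
Risk in exposed = 1257/3040 = 0.41349; risk in unexposed = 46/293 = 0.15700.
RR = 0.41349/0.15700 = 2.63373
AR% = (RR − 1)/RR × 100 = (2.63373 − 1)/2.63373 × 100 = 62.0311%

62.0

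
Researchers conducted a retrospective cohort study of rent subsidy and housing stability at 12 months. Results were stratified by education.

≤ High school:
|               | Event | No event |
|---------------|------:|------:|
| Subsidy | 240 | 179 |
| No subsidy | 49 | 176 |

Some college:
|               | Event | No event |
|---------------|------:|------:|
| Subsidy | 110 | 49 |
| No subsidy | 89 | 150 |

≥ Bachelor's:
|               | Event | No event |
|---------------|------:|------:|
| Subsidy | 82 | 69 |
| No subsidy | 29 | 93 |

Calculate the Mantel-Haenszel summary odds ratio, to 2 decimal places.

OR_MH = Σ(aᵢdᵢ/nᵢ) / Σ(bᵢcᵢ/nᵢ), where nᵢ is the stratum total.
Stratum 1 (≤ High school): n = 644; a·d/n = 240·176/644 = 65.5901; b·c/n = 179·49/644 = 13.6196
Stratum 2 (Some college): n = 398; a·d/n = 110·150/398 = 41.4573; b·c/n = 49·89/398 = 10.9573
Stratum 3 (≥ Bachelor's): n = 273; a·d/n = 82·93/273 = 27.9341; b·c/n = 69·29/273 = 7.3297
OR_MH = (65.5901 + 41.4573 + 27.9341) / (13.6196 + 10.9573 + 7.3297) = 134.9814 / 31.9065 = 4.23053

4.23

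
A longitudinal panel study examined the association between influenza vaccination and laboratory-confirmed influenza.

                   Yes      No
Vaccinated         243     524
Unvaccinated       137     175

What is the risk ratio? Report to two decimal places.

0.72

Cells: a = 243, b = 524, c = 137, d = 175.
Risk in exposed = 243/767 = 0.31682; risk in unexposed = 137/312 = 0.43910.
RR = 0.31682 / 0.43910 = 0.72151
The risk is 28% lower among the exposed than among the unexposed.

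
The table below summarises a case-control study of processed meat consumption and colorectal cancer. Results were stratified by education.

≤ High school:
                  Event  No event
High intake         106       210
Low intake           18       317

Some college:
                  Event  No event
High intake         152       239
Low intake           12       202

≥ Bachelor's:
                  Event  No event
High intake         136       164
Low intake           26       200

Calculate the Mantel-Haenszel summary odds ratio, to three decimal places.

OR_MH = Σ(aᵢdᵢ/nᵢ) / Σ(bᵢcᵢ/nᵢ), where nᵢ is the stratum total.
Stratum 1 (≤ High school): n = 651; a·d/n = 106·317/651 = 51.6160; b·c/n = 210·18/651 = 5.8065
Stratum 2 (Some college): n = 605; a·d/n = 152·202/605 = 50.7504; b·c/n = 239·12/605 = 4.7405
Stratum 3 (≥ Bachelor's): n = 526; a·d/n = 136·200/526 = 51.7110; b·c/n = 164·26/526 = 8.1065
OR_MH = (51.6160 + 50.7504 + 51.7110) / (5.8065 + 4.7405 + 8.1065) = 154.0774 / 18.6534 = 8.26001

8.260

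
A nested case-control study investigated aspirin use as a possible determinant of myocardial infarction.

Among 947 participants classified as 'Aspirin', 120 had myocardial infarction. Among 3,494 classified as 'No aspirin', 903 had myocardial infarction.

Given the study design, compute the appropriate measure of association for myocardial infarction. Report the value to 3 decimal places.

From the description: a = 120, b = 827, c = 903, d = 2591.
This is a nested case-control study: participants were sampled on outcome status, so risks in the source population cannot be estimated directly — relative risk is not valid here. The odds ratio is the appropriate measure.
OR = (a·d)/(b·c) = (120 × 2591) / (827 × 903) = 310920 / 746781 = 0.41635

0.416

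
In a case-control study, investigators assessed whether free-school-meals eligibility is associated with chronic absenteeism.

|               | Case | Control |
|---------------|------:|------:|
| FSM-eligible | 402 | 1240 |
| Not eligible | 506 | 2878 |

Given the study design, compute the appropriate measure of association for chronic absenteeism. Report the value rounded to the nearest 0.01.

1.84

Cells: a = 402, b = 1240, c = 506, d = 2878.
This is a case-control study: participants were sampled on outcome status, so risks in the source population cannot be estimated directly — relative risk is not valid here. The odds ratio is the appropriate measure.
OR = (a·d)/(b·c) = (402 × 2878) / (1240 × 506) = 1156956 / 627440 = 1.84393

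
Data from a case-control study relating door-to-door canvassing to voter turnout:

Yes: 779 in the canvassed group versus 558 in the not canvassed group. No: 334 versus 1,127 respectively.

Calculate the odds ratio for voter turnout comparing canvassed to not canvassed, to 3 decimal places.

4.711

From the description: a = 779, b = 334, c = 558, d = 1127.
OR = (a·d)/(b·c) = (779 × 1127) / (334 × 558) = 877933 / 186372 = 4.71065
The odds of voter turnout are about 4.71 times as high in the canvassed group.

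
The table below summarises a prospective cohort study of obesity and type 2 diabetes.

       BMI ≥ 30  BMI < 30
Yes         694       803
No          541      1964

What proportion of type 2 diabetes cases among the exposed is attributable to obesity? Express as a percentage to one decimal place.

48.4

Reading the table with exposure as columns: a = 694 (BMI ≥ 30, case), b = 541 (BMI ≥ 30, non-case), c = 803 (BMI < 30, case), d = 1964.
Risk in exposed = 694/1235 = 0.56194; risk in unexposed = 803/2767 = 0.29021.
RR = 0.56194/0.29021 = 1.93636
AR% = (RR − 1)/RR × 100 = (1.93636 − 1)/1.93636 × 100 = 48.3567%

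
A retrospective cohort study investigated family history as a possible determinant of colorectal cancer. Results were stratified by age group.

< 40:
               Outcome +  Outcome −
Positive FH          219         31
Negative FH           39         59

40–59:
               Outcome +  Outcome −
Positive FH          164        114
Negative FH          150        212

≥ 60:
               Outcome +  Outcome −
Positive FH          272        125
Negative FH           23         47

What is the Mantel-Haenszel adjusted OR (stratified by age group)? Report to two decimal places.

3.27

OR_MH = Σ(aᵢdᵢ/nᵢ) / Σ(bᵢcᵢ/nᵢ), where nᵢ is the stratum total.
Stratum 1 (< 40): n = 348; a·d/n = 219·59/348 = 37.1293; b·c/n = 31·39/348 = 3.4741
Stratum 2 (40–59): n = 640; a·d/n = 164·212/640 = 54.3250; b·c/n = 114·150/640 = 26.7188
Stratum 3 (≥ 60): n = 467; a·d/n = 272·47/467 = 27.3747; b·c/n = 125·23/467 = 6.1563
OR_MH = (37.1293 + 54.3250 + 27.3747) / (3.4741 + 26.7188 + 6.1563) = 118.8290 / 36.3492 = 3.26910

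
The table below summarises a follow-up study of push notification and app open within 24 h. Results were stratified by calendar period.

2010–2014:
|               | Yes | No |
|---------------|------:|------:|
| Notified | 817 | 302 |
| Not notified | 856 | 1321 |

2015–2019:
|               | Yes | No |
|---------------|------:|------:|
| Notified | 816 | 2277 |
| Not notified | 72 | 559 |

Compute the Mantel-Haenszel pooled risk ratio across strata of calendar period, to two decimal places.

1.93

RR_MH = Σ(aᵢ·n₀ᵢ/nᵢ) / Σ(cᵢ·n₁ᵢ/nᵢ), with n₁ᵢ = aᵢ+bᵢ (exposed), n₀ᵢ = cᵢ+dᵢ (unexposed), nᵢ = n₁ᵢ+n₀ᵢ.
Stratum 1 (2010–2014): n₁ = 1119, n₀ = 2177, n = 3296; a·n₀/n = 817·2177/3296 = 539.6265; c·n₁/n = 856·1119/3296 = 290.6141
Stratum 2 (2015–2019): n₁ = 3093, n₀ = 631, n = 3724; a·n₀/n = 816·631/3724 = 138.2642; c·n₁/n = 72·3093/3724 = 59.8002
RR_MH = (539.6265 + 138.2642) / (290.6141 + 59.8002) = 677.8907 / 350.4143 = 1.93454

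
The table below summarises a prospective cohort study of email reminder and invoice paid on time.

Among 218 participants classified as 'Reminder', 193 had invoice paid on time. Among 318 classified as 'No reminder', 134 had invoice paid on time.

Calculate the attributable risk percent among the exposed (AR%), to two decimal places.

52.40

From the description: a = 193, b = 25, c = 134, d = 184.
Risk in exposed = 193/218 = 0.88532; risk in unexposed = 134/318 = 0.42138.
RR = 0.88532/0.42138 = 2.10099
AR% = (RR − 1)/RR × 100 = (2.10099 − 1)/2.10099 × 100 = 52.4033%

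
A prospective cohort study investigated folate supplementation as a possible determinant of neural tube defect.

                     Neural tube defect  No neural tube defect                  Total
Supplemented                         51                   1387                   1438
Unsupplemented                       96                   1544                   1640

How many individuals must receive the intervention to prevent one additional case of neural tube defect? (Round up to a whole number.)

44

Risk in treated group = 51/1438 = 0.03547; risk in control = 96/1640 = 0.05854.
Absolute risk reduction = 0.05854 − 0.03547 = 0.02307
NNT = 1 / ARR = 1 / 0.02307 = 43.345 → round up → 44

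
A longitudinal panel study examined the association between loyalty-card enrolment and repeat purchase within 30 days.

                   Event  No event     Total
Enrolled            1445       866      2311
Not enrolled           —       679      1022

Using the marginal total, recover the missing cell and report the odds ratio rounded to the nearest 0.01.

3.30

The missing cell is in the unexposed row: 1022 − 679 = 343.
So a = 1445, b = 866, c = 343, d = 679.
OR = (a·d)/(b·c) = (1445 × 679) / (866 × 343) = 981155 / 297038 = 3.30313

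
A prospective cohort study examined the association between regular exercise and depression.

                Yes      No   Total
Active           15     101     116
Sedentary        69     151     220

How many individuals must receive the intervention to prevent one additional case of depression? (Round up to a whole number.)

Risk in treated group = 15/116 = 0.12931; risk in control = 69/220 = 0.31364.
Absolute risk reduction = 0.31364 − 0.12931 = 0.18433
NNT = 1 / ARR = 1 / 0.18433 = 5.425 → round up → 6

6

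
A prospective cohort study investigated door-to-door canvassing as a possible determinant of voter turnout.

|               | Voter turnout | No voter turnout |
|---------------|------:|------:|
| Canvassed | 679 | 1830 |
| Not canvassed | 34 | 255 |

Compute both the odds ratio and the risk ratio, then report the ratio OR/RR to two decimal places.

1.21

Cells: a = 679, b = 1830, c = 34, d = 255.
OR = (679·255)/(1830·34) = 173145/62220 = 2.78279
Risk in exposed = 679/2509 = 0.27063; risk in unexposed = 34/289 = 0.11765; RR = 2.30032
OR/RR = 2.78279 / 2.30032 = 1.20974
The outcome is not rare, so the OR lies further from 1 than the RR.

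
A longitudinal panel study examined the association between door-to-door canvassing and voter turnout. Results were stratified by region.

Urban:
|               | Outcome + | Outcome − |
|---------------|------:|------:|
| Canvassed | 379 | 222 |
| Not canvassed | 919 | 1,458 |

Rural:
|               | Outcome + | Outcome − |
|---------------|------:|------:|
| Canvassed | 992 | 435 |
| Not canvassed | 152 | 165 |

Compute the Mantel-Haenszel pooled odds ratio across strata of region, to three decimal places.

2.625

OR_MH = Σ(aᵢdᵢ/nᵢ) / Σ(bᵢcᵢ/nᵢ), where nᵢ is the stratum total.
Stratum 1 (Urban): n = 2978; a·d/n = 379·1458/2978 = 185.5547; b·c/n = 222·919/2978 = 68.5084
Stratum 2 (Rural): n = 1744; a·d/n = 992·165/1744 = 93.8532; b·c/n = 435·152/1744 = 37.9128
OR_MH = (185.5547 + 93.8532) / (68.5084 + 37.9128) = 279.4079 / 106.4212 = 2.62549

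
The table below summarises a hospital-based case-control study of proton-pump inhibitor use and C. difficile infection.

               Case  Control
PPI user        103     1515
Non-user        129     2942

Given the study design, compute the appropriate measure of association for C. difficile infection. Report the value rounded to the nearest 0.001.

Cells: a = 103, b = 1515, c = 129, d = 2942.
This is a hospital-based case-control study: participants were sampled on outcome status, so risks in the source population cannot be estimated directly — relative risk is not valid here. The odds ratio is the appropriate measure.
OR = (a·d)/(b·c) = (103 × 2942) / (1515 × 129) = 303026 / 195435 = 1.55052

1.551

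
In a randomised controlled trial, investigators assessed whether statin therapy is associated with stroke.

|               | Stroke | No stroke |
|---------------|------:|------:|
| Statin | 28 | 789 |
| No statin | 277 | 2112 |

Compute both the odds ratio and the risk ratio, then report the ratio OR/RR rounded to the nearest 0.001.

Cells: a = 28, b = 789, c = 277, d = 2112.
OR = (28·2112)/(789·277) = 59136/218553 = 0.27058
Risk in exposed = 28/817 = 0.03427; risk in unexposed = 277/2389 = 0.11595; RR = 0.29558
OR/RR = 0.27058 / 0.29558 = 0.91543
The outcome is not rare, so the OR lies further from 1 than the RR.

0.915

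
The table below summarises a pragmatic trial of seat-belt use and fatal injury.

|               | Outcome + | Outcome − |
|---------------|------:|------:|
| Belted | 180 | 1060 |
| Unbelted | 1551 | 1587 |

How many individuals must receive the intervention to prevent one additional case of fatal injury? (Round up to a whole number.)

Risk in treated group = 180/1240 = 0.14516; risk in control = 1551/3138 = 0.49426.
Absolute risk reduction = 0.49426 − 0.14516 = 0.34910
NNT = 1 / ARR = 1 / 0.34910 = 2.864 → round up → 3

3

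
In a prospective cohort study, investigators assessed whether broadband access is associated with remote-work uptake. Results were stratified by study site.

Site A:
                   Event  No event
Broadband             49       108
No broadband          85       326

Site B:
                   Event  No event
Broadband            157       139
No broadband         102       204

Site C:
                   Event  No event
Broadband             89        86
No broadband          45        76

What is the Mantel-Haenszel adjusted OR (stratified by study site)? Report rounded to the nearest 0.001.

1.974

OR_MH = Σ(aᵢdᵢ/nᵢ) / Σ(bᵢcᵢ/nᵢ), where nᵢ is the stratum total.
Stratum 1 (Site A): n = 568; a·d/n = 49·326/568 = 28.1232; b·c/n = 108·85/568 = 16.1620
Stratum 2 (Site B): n = 602; a·d/n = 157·204/602 = 53.2027; b·c/n = 139·102/602 = 23.5515
Stratum 3 (Site C): n = 296; a·d/n = 89·76/296 = 22.8514; b·c/n = 86·45/296 = 13.0743
OR_MH = (28.1232 + 53.2027 + 22.8514) / (16.1620 + 23.5515 + 13.0743) = 104.1772 / 52.7878 = 1.97351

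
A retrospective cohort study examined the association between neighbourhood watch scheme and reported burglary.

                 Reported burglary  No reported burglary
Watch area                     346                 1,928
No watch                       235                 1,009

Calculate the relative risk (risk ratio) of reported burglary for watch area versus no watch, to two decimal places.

0.81

Cells: a = 346, b = 1928, c = 235, d = 1009.
Risk in exposed = 346/2274 = 0.15215; risk in unexposed = 235/1244 = 0.18891.
RR = 0.15215 / 0.18891 = 0.80545
The risk is 19% lower among the exposed than among the unexposed.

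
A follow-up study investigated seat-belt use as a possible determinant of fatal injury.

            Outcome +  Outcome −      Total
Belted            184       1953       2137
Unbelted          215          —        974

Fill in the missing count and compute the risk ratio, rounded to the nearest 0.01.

0.39

The missing cell is in the unexposed row: 974 − 215 = 759.
So a = 184, b = 1953, c = 215, d = 759.
RR = [a/(a+b)] / [c/(c+d)] = (184/2137) / (215/974) = 0.08610/0.22074 = 0.39006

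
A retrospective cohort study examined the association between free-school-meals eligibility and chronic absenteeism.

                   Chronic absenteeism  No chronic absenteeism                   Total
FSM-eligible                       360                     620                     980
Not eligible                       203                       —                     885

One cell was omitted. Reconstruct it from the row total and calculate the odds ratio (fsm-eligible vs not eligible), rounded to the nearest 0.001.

1.951

The missing cell is in the unexposed row: 885 − 203 = 682.
So a = 360, b = 620, c = 203, d = 682.
OR = (a·d)/(b·c) = (360 × 682) / (620 × 203) = 245520 / 125860 = 1.95074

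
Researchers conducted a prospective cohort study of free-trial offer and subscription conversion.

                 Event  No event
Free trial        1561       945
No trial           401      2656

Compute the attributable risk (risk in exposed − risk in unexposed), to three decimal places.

0.492

Cells: a = 1561, b = 945, c = 401, d = 2656.
Risk in exposed = 1561/2506 = 0.622905; risk in unexposed = 401/3057 = 0.131174.
Risk difference = 0.622905 − 0.131174 = 0.491731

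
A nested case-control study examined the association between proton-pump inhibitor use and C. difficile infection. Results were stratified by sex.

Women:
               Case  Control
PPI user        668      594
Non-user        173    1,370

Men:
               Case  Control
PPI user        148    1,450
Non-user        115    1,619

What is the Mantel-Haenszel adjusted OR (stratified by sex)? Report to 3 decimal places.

OR_MH = Σ(aᵢdᵢ/nᵢ) / Σ(bᵢcᵢ/nᵢ), where nᵢ is the stratum total.
Stratum 1 (Women): n = 2805; a·d/n = 668·1370/2805 = 326.2602; b·c/n = 594·173/2805 = 36.6353
Stratum 2 (Men): n = 3332; a·d/n = 148·1619/3332 = 71.9124; b·c/n = 1450·115/3332 = 50.0450
OR_MH = (326.2602 + 71.9124) / (36.6353 + 50.0450) = 398.1726 / 86.6803 = 4.59358

4.594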